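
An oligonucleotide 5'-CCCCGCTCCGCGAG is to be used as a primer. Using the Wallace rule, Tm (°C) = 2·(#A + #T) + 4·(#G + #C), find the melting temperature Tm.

52°C

T=1, A=1, C=8, G=4
A+T = 2, G+C = 12
Tm = 4·12 + 2·2 = 48 + 4 = 52°C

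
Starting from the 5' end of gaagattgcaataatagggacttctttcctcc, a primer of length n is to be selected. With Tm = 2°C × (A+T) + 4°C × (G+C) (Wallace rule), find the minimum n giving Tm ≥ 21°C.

n = 8

First 7 bases: GAAGATT → Tm = 18°C (< 21°C)
First 8 bases: GAAGATTG → Tm = 22°C (≥ 21°C)
Since every base adds ≥2°C, Tm only increases with n, so the threshold is first crossed at n = 8.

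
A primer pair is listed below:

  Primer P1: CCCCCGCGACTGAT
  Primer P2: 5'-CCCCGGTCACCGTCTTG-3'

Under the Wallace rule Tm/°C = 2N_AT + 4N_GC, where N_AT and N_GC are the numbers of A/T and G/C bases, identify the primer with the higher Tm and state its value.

Primer P2, 58°C

Primer P1: A+T=4, G+C=10 → Tm = 2(4)+4(10) = 48°C
Primer P2: A+T=5, G+C=12 → Tm = 2(5)+4(12) = 58°C
48°C vs 58°C → primer P2 is higher.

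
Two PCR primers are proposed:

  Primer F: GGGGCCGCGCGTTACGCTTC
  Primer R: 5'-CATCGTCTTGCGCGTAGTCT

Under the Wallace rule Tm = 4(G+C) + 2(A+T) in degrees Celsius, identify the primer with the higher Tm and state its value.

Primer F: A+T=5, G+C=15 → Tm = 2(5)+4(15) = 70°C
Primer R: A+T=9, G+C=11 → Tm = 2(9)+4(11) = 62°C
70°C vs 62°C → primer F is higher.

Primer F, 70°C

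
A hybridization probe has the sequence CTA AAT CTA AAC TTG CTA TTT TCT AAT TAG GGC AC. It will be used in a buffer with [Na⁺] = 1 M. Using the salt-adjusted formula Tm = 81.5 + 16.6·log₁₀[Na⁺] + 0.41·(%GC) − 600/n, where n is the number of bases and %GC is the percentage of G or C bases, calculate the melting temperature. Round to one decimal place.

77.2°C

Length n = 35. A=11, T=13, G=4, C=7
G+C = 11, so %GC = 11/35 × 100 = 31.429%
Salt term: 16.6 × (0) = 0
GC term: 0.41 × 31.429 = 12.886; length term: −600/35 = −17.143
Tm = 81.5 + (0) + 12.886 − 17.143 = 77.243 → 77.2°C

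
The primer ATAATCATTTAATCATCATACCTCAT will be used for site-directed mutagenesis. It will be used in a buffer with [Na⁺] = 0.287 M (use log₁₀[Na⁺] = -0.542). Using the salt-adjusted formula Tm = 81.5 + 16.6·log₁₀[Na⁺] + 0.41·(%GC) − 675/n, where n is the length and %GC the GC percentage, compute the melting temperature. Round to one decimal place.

56.0°C

Length n = 26. Counting bases: A=10, T=10, C=6, G=0
G+C = 6, so %GC = 6/26 × 100 = 23.077%
Salt term: 16.6 × (-0.542) = -8.997
GC term: 0.41 × 23.077 = 9.462; length term: −675/26 = −25.962
Tm = 81.5 + (-8.997) + 9.462 − 25.962 = 56.003 → 56.0°C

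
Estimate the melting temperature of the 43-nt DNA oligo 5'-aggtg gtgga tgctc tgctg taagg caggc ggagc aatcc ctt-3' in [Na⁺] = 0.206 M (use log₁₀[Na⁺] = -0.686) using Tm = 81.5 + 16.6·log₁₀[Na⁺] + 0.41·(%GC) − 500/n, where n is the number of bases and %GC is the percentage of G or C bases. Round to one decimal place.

Length n = 43. Counting bases: T=10, C=9, G=16, A=8
G+C = 25, so %GC = 25/43 × 100 = 58.14%
Salt term: 16.6 × (-0.686) = -11.388
GC term: 0.41 × 58.14 = 23.837; length term: −500/43 = −11.628
Tm = 81.5 + (-11.388) + 23.837 − 11.628 = 82.321 → 82.3°C

82.3°C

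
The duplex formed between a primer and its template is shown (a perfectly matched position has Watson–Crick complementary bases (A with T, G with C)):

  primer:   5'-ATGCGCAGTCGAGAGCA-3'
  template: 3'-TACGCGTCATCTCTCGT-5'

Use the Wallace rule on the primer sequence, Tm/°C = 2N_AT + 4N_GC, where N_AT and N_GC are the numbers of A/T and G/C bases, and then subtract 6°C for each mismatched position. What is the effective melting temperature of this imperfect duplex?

48°C

Primer base counts: A=5, T=2, G=6, C=4 → A+T=7, G+C=10
Perfect-match Tm = 2(7) + 4(10) = 14 + 40 = 54°C
Mismatches (positions where the bases are not complementary): 1 (at position 10)
Effective Tm = 54 − 1×6 = 54 − 6 = 48°C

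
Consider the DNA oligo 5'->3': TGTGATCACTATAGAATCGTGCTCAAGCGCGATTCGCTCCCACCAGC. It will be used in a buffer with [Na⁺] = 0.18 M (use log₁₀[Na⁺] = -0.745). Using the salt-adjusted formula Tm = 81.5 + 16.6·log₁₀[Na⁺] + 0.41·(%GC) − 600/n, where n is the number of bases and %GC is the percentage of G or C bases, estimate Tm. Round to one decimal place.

Length n = 47. T=11, C=15, A=11, G=10
G+C = 25, so %GC = 25/47 × 100 = 53.191%
Salt term: 16.6 × (-0.745) = -12.367
GC term: 0.41 × 53.191 = 21.808; length term: −600/47 = −12.766
Tm = 81.5 + (-12.367) + 21.808 − 12.766 = 78.175 → 78.2°C

78.2°C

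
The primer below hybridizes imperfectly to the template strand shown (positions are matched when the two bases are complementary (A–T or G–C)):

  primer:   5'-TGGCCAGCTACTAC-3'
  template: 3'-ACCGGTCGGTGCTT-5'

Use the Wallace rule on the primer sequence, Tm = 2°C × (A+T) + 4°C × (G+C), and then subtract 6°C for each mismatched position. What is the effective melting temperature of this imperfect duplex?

Primer base counts: A=3, T=3, G=3, C=5 → A+T=6, G+C=8
Perfect-match Tm = 2(6) + 4(8) = 12 + 32 = 44°C
Mismatches (positions where the bases are not complementary): 3 (at positions 9, 12, 14)
Effective Tm = 44 − 3×6 = 44 − 18 = 26°C

26°C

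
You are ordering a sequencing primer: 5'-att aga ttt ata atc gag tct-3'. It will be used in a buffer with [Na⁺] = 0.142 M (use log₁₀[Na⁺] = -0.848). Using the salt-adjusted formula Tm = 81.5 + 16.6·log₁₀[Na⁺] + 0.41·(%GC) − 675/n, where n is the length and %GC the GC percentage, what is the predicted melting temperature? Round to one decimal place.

Length n = 21. T=9, G=3, C=2, A=7
G+C = 5, so %GC = 5/21 × 100 = 23.81%
Salt term: 16.6 × (-0.848) = -14.077
GC term: 0.41 × 23.81 = 9.762; length term: −675/21 = −32.143
Tm = 81.5 + (-14.077) + 9.762 − 32.143 = 45.042 → 45.0°C

45.0°C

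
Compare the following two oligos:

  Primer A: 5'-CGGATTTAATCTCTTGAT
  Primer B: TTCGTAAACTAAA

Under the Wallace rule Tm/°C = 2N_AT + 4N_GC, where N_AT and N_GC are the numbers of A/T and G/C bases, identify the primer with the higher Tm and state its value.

Primer A, 48°C

Primer A: A+T=12, G+C=6 → Tm = 2(12)+4(6) = 48°C
Primer B: A+T=10, G+C=3 → Tm = 2(10)+4(3) = 32°C
48°C vs 32°C → primer A is higher.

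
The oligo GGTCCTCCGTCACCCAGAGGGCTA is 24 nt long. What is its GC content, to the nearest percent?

67%

Counting bases: A=4, C=9, G=7, T=4
G+C = 7 + 9 = 16 out of 24 bases
%GC = 16/24 × 100 = 66.67% ≈ 67%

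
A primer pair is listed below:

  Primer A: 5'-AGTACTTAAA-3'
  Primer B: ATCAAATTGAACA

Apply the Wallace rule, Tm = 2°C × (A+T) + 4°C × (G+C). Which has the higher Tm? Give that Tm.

Primer B, 32°C

Primer A: A+T=8, G+C=2 → Tm = 2(8)+4(2) = 24°C
Primer B: A+T=10, G+C=3 → Tm = 2(10)+4(3) = 32°C
24°C vs 32°C → primer B is higher.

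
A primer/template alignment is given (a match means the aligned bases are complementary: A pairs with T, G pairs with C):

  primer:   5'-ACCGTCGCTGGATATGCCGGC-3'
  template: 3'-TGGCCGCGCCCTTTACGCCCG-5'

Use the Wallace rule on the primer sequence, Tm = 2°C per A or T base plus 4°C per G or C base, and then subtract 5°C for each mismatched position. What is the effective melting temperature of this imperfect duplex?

Primer base counts: A=3, T=4, G=7, C=7 → A+T=7, G+C=14
Perfect-match Tm = 2(7) + 4(14) = 14 + 56 = 70°C
Mismatches (positions where the bases are not complementary): 4 (at positions 5, 9, 13, 18)
Effective Tm = 70 − 4×5 = 70 − 20 = 50°C

50°C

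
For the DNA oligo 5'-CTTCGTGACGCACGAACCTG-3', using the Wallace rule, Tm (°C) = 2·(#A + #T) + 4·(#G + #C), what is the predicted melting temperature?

64°C

Base counts: A=4, T=4, C=7, G=5
AT pairs contribute 8, GC pairs contribute 12.
Tm = 2×8 + 4×12 = 64°C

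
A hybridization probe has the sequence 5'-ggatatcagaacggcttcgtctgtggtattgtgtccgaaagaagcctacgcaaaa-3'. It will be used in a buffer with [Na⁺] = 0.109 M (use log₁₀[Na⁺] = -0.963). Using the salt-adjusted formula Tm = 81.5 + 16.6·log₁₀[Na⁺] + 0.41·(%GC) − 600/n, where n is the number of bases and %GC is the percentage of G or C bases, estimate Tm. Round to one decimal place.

Length n = 55. Scanning the sequence gives A=16, T=13, G=15, C=11.
G+C = 26, so %GC = 26/55 × 100 = 47.273%
Salt term: 16.6 × (-0.963) = -15.986
GC term: 0.41 × 47.273 = 19.382; length term: −600/55 = −10.909
Tm = 81.5 + (-15.986) + 19.382 − 10.909 = 73.987 → 74.0°C

74.0°C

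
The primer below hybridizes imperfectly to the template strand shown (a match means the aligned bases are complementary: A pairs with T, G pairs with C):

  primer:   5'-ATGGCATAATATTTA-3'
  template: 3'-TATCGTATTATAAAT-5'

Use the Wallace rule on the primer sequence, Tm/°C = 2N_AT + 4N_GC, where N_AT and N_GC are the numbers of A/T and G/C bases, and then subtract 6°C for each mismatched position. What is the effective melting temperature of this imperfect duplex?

Primer base counts: A=6, T=6, G=2, C=1 → A+T=12, G+C=3
Perfect-match Tm = 2(12) + 4(3) = 24 + 12 = 36°C
Mismatches (positions where the bases are not complementary): 1 (at position 3)
Effective Tm = 36 − 1×6 = 36 − 6 = 30°C

30°C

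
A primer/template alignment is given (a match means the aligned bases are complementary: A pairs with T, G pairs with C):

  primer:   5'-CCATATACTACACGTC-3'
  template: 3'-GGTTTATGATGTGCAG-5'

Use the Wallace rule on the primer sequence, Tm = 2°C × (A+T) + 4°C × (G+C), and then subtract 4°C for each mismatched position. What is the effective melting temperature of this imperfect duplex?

42°C

Primer base counts: A=5, T=4, G=1, C=6 → A+T=9, G+C=7
Perfect-match Tm = 2(9) + 4(7) = 18 + 28 = 46°C
Mismatches (positions where the bases are not complementary): 1 (at position 4)
Effective Tm = 46 − 1×4 = 46 − 4 = 42°C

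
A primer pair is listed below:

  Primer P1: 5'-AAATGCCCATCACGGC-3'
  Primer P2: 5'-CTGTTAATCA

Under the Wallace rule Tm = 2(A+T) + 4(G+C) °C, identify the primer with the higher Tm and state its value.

Primer P1: A+T=7, G+C=9 → Tm = 2(7)+4(9) = 50°C
Primer P2: A+T=7, G+C=3 → Tm = 2(7)+4(3) = 26°C
50°C vs 26°C → primer P1 is higher.

Primer P1, 50°C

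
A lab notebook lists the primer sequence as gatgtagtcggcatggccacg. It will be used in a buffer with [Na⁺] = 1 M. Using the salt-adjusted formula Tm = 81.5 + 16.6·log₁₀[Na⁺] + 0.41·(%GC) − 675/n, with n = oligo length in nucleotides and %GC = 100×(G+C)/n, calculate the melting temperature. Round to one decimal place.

74.7°C

Length n = 21. Base counts: C=5, T=4, G=8, A=4
G+C = 13, so %GC = 13/21 × 100 = 61.905%
Salt term: 16.6 × (0) = 0
GC term: 0.41 × 61.905 = 25.381; length term: −675/21 = −32.143
Tm = 81.5 + (0) + 25.381 − 32.143 = 74.738 → 74.7°C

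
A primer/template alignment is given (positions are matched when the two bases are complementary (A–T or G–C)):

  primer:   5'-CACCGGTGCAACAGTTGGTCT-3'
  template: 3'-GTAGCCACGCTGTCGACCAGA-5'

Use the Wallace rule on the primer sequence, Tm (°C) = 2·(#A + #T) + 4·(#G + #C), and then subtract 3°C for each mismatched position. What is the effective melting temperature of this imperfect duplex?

57°C

Primer base counts: A=4, T=5, G=6, C=6 → A+T=9, G+C=12
Perfect-match Tm = 2(9) + 4(12) = 18 + 48 = 66°C
Mismatches (positions where the bases are not complementary): 3 (at positions 3, 10, 15)
Effective Tm = 66 − 3×3 = 66 − 9 = 57°C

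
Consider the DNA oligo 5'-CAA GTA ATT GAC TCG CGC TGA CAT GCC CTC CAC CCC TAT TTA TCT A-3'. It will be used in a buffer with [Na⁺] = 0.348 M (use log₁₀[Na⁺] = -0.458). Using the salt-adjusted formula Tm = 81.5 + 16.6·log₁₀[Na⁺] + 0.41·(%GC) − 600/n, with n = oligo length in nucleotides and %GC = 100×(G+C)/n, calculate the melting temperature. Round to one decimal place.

80.5°C

Length n = 46. Base counts: C=16, G=6, A=11, T=13
G+C = 22, so %GC = 22/46 × 100 = 47.826%
Salt term: 16.6 × (-0.458) = -7.603
GC term: 0.41 × 47.826 = 19.609; length term: −600/46 = −13.043
Tm = 81.5 + (-7.603) + 19.609 − 13.043 = 80.463 → 80.5°C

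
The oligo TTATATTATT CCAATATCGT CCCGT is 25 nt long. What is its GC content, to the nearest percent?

Counting bases: C=6, A=6, T=11, G=2
G+C = 2 + 6 = 8 out of 25 bases
%GC = 8/25 × 100 = 32% ≈ 32%

32%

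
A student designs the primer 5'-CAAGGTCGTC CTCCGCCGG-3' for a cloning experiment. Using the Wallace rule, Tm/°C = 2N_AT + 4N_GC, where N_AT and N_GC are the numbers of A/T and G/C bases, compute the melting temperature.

Counting bases: G=6, C=8, T=3, A=2
A+T = 5, G+C = 14
Tm = 4·14 + 2·5 = 56 + 10 = 66°C

66°C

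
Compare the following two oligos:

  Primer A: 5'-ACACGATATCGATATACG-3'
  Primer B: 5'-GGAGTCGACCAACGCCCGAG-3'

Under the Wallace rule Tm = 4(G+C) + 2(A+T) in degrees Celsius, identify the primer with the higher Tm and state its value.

Primer A: A+T=11, G+C=7 → Tm = 2(11)+4(7) = 50°C
Primer B: A+T=6, G+C=14 → Tm = 2(6)+4(14) = 68°C
50°C vs 68°C → primer B is higher.

Primer B, 68°C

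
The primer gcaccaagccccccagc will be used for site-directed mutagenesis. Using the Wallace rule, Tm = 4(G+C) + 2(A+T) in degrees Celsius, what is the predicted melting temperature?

Scanning the sequence gives G=3, C=10, T=0, A=4.
So N_AT = 4 and N_GC = 13.
Tm = 2(4) + 4(13) = 8 + 52 = 60°C

60°C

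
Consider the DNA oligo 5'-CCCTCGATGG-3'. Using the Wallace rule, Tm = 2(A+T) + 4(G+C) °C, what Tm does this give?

Base counts: G=3, T=2, C=4, A=1
AT pairs contribute 3, GC pairs contribute 7.
Tm = 2×3 + 4×7 = 34°C

34°C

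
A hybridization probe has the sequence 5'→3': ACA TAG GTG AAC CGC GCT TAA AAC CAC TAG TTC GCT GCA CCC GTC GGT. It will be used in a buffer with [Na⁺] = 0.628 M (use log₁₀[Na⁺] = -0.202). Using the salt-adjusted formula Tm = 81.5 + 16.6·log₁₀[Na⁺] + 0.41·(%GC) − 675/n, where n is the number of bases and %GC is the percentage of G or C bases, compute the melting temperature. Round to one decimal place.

Length n = 48. A=12, G=11, C=15, T=10
G+C = 26, so %GC = 26/48 × 100 = 54.167%
Salt term: 16.6 × (-0.202) = -3.353
GC term: 0.41 × 54.167 = 22.208; length term: −675/48 = −14.062
Tm = 81.5 + (-3.353) + 22.208 − 14.062 = 86.293 → 86.3°C

86.3°C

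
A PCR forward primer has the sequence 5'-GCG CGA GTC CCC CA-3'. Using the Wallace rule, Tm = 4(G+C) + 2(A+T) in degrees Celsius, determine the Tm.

50°C

Counting bases: C=7, A=2, G=4, T=1
So N_AT = 3 and N_GC = 11.
Tm = 4·11 + 2·3 = 44 + 6 = 50°C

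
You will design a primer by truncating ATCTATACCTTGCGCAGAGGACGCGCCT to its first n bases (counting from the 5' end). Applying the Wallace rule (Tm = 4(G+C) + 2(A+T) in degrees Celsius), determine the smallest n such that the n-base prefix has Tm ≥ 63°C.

First 21 bases: ATCTATACCTTGCGCAGAGGA → Tm = 62°C (< 63°C)
First 22 bases: ATCTATACCTTGCGCAGAGGAC → Tm = 66°C (≥ 63°C)
Since every base adds ≥2°C, Tm only increases with n, so the threshold is first crossed at n = 22.

n = 22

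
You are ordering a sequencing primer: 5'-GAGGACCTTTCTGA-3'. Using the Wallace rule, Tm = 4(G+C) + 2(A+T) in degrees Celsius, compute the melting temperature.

42°C

Base counts: C=3, A=3, G=4, T=4
AT pairs contribute 7, GC pairs contribute 7.
Tm = 4·7 + 2·7 = 28 + 14 = 42°C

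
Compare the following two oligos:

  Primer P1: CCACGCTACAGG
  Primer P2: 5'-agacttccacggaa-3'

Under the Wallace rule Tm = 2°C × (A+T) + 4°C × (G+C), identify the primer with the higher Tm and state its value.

Primer P1: A+T=4, G+C=8 → Tm = 2(4)+4(8) = 40°C
Primer P2: A+T=7, G+C=7 → Tm = 2(7)+4(7) = 42°C
40°C vs 42°C → primer P2 is higher.

Primer P2, 42°C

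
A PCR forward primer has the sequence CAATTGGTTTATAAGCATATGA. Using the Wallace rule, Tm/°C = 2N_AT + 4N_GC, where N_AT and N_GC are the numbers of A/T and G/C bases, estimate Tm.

Base counts: A=8, G=4, C=2, T=8
A+T = 16, G+C = 6
Tm = 2(16) + 4(6) = 32 + 24 = 56°C

56°C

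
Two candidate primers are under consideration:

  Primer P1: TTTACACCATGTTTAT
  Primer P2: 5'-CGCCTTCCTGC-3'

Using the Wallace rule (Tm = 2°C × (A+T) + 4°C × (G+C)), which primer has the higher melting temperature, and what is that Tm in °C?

Primer P1: A+T=12, G+C=4 → Tm = 2(12)+4(4) = 40°C
Primer P2: A+T=3, G+C=8 → Tm = 2(3)+4(8) = 38°C
40°C vs 38°C → primer P1 is higher.

Primer P1, 40°C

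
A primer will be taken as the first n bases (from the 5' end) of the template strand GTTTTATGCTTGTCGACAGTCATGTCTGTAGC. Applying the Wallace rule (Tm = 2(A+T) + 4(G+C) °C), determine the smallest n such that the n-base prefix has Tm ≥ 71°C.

n = 26

First 25 bases: GTTTTATGCTTGTCGACAGTCATGT → Tm = 70°C (< 71°C)
First 26 bases: GTTTTATGCTTGTCGACAGTCATGTC → Tm = 74°C (≥ 71°C)
Since every base adds ≥2°C, Tm only increases with n, so the threshold is first crossed at n = 26.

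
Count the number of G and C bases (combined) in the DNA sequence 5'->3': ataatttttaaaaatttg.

1

C=0, T=9, G=1, A=8
Total G or C: 1 + 0 = 1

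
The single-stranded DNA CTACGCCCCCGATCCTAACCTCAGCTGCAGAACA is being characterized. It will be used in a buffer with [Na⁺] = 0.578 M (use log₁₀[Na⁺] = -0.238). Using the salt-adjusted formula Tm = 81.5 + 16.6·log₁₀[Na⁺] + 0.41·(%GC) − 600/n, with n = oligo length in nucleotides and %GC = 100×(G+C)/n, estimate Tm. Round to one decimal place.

Length n = 34. Base counts: C=15, A=9, T=5, G=5
G+C = 20, so %GC = 20/34 × 100 = 58.824%
Salt term: 16.6 × (-0.238) = -3.951
GC term: 0.41 × 58.824 = 24.118; length term: −600/34 = −17.647
Tm = 81.5 + (-3.951) + 24.118 − 17.647 = 84.02 → 84.0°C

84.0°C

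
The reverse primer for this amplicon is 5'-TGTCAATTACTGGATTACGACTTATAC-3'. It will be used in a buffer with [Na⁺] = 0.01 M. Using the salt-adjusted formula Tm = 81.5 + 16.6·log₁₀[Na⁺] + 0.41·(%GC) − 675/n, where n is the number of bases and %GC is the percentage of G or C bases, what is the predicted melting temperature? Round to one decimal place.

Length n = 27. Counting bases: T=10, G=4, C=5, A=8
G+C = 9, so %GC = 9/27 × 100 = 33.333%
Salt term: 16.6 × (-2) = -33.2
GC term: 0.41 × 33.333 = 13.667; length term: −675/27 = −25
Tm = 81.5 + (-33.2) + 13.667 − 25 = 36.967 → 37.0°C

37.0°C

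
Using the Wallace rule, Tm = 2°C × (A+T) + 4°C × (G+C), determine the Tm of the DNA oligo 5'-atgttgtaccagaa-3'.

38°C

Base counts: C=2, G=3, T=4, A=5
A+T = 9, G+C = 5
Tm = 2×9 + 4×5 = 38°C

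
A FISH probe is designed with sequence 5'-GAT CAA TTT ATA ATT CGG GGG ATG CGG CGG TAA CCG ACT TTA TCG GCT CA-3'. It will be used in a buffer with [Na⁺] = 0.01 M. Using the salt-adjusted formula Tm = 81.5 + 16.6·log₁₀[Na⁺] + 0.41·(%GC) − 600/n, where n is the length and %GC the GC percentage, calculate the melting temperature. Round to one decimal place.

Length n = 50. Counting bases: T=14, G=14, A=12, C=10
G+C = 24, so %GC = 24/50 × 100 = 48%
Salt term: 16.6 × (-2) = -33.2
GC term: 0.41 × 48 = 19.68; length term: −600/50 = −12
Tm = 81.5 + (-33.2) + 19.68 − 12 = 55.98 → 56.0°C

56.0°C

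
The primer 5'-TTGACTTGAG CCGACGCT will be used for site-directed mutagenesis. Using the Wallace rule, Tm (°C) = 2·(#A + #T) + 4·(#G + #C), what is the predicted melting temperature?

56°C

Counting bases: G=5, C=5, T=5, A=3
A+T = 8, G+C = 10
Tm = 2(8) + 4(10) = 16 + 40 = 56°C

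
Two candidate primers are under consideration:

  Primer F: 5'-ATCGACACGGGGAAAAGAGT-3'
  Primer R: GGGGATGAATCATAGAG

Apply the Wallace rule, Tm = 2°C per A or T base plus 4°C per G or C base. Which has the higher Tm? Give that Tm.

Primer F: A+T=10, G+C=10 → Tm = 2(10)+4(10) = 60°C
Primer R: A+T=9, G+C=8 → Tm = 2(9)+4(8) = 50°C
60°C vs 50°C → primer F is higher.

Primer F, 60°C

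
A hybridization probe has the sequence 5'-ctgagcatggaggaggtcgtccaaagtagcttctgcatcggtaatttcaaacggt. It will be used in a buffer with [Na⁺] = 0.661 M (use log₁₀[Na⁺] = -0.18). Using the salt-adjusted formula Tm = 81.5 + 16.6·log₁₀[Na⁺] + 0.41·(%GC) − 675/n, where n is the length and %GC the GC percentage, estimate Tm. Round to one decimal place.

86.4°C

Length n = 55. Base counts: T=14, A=14, G=16, C=11
G+C = 27, so %GC = 27/55 × 100 = 49.091%
Salt term: 16.6 × (-0.18) = -2.988
GC term: 0.41 × 49.091 = 20.127; length term: −675/55 = −12.273
Tm = 81.5 + (-2.988) + 20.127 − 12.273 = 86.366 → 86.4°C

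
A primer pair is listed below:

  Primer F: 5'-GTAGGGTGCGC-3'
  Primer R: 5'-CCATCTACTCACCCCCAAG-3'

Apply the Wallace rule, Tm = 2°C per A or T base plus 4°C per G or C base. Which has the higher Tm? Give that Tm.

Primer R, 60°C

Primer F: A+T=3, G+C=8 → Tm = 2(3)+4(8) = 38°C
Primer R: A+T=8, G+C=11 → Tm = 2(8)+4(11) = 60°C
38°C vs 60°C → primer R is higher.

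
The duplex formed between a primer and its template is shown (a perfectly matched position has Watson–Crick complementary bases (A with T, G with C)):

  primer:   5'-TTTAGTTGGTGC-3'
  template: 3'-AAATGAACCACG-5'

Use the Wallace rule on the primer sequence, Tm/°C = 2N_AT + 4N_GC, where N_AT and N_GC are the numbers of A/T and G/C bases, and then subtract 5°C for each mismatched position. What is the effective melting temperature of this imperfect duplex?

Primer base counts: A=1, T=6, G=4, C=1 → A+T=7, G+C=5
Perfect-match Tm = 2(7) + 4(5) = 14 + 20 = 34°C
Mismatches (positions where the bases are not complementary): 1 (at position 5)
Effective Tm = 34 − 1×5 = 34 − 5 = 29°C

29°C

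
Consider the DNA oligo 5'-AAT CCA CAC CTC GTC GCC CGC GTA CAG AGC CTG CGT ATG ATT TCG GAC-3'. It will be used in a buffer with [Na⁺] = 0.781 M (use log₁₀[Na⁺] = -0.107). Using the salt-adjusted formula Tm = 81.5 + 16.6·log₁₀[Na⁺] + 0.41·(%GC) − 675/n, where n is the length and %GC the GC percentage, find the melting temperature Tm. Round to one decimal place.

89.6°C

Length n = 48. C=17, T=10, G=11, A=10
G+C = 28, so %GC = 28/48 × 100 = 58.333%
Salt term: 16.6 × (-0.107) = -1.776
GC term: 0.41 × 58.333 = 23.917; length term: −675/48 = −14.062
Tm = 81.5 + (-1.776) + 23.917 − 14.062 = 89.579 → 89.6°C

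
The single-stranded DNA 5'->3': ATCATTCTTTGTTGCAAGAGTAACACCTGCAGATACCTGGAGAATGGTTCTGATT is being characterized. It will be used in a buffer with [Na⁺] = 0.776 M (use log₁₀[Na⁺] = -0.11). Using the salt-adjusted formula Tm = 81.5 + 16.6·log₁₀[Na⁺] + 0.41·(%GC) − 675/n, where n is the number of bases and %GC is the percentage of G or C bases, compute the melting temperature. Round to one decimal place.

Length n = 55. Base counts: G=12, T=18, A=15, C=10
G+C = 22, so %GC = 22/55 × 100 = 40%
Salt term: 16.6 × (-0.11) = -1.826
GC term: 0.41 × 40 = 16.4; length term: −675/55 = −12.273
Tm = 81.5 + (-1.826) + 16.4 − 12.273 = 83.801 → 83.8°C

83.8°C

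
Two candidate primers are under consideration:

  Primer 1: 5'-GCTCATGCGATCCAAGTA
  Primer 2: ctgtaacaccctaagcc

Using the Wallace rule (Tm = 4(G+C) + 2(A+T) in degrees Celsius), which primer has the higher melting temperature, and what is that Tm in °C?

Primer 1, 54°C

Primer 1: A+T=9, G+C=9 → Tm = 2(9)+4(9) = 54°C
Primer 2: A+T=8, G+C=9 → Tm = 2(8)+4(9) = 52°C
54°C vs 52°C → primer 1 is higher.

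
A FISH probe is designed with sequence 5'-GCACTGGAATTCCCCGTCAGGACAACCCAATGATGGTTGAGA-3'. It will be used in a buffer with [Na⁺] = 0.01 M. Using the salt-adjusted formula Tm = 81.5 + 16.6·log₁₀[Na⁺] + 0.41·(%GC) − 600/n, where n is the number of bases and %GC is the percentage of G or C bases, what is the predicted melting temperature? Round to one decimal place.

55.5°C

Length n = 42. Counting bases: T=8, G=11, A=12, C=11
G+C = 22, so %GC = 22/42 × 100 = 52.381%
Salt term: 16.6 × (-2) = -33.2
GC term: 0.41 × 52.381 = 21.476; length term: −600/42 = −14.286
Tm = 81.5 + (-33.2) + 21.476 − 14.286 = 55.49 → 55.5°C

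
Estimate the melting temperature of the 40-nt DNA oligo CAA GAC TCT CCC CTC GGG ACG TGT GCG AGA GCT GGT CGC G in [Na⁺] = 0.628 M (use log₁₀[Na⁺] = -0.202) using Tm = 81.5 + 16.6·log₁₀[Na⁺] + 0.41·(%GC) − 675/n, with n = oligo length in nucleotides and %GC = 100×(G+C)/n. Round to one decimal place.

88.9°C

Length n = 40. Base counts: A=6, T=7, C=13, G=14
G+C = 27, so %GC = 27/40 × 100 = 67.5%
Salt term: 16.6 × (-0.202) = -3.353
GC term: 0.41 × 67.5 = 27.675; length term: −675/40 = −16.875
Tm = 81.5 + (-3.353) + 27.675 − 16.875 = 88.947 → 88.9°C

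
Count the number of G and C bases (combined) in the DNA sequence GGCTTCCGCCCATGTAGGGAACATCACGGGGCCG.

T=5, G=12, A=6, C=11
Total G or C: 12 + 11 = 23

23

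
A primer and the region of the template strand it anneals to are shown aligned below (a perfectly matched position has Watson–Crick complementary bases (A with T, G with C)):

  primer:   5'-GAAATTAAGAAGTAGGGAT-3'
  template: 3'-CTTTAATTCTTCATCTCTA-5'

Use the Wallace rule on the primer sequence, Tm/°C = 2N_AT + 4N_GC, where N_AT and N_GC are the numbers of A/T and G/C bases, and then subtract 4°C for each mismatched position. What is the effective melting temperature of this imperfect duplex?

Primer base counts: A=9, T=4, G=6, C=0 → A+T=13, G+C=6
Perfect-match Tm = 2(13) + 4(6) = 26 + 24 = 50°C
Mismatches (positions where the bases are not complementary): 1 (at position 16)
Effective Tm = 50 − 1×4 = 50 − 4 = 46°C

46°C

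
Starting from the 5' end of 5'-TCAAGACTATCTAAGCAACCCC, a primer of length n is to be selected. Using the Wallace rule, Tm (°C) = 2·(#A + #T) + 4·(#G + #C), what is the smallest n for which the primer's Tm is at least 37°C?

First 14 bases: TCAAGACTATCTAA → Tm = 36°C (< 37°C)
First 15 bases: TCAAGACTATCTAAG → Tm = 40°C (≥ 37°C)
Each additional base adds 2°C (A/T) or 4°C (G/C), so Tm is non-decreasing in n; n = 15 is the first length to reach 37°C.

n = 15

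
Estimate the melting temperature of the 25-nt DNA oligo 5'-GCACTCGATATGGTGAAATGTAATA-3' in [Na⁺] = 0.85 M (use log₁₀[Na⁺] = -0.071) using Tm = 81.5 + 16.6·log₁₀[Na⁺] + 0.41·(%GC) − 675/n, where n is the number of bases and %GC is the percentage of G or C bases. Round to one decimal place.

68.1°C

Length n = 25. Counting bases: G=6, A=9, T=7, C=3
G+C = 9, so %GC = 9/25 × 100 = 36%
Salt term: 16.6 × (-0.071) = -1.179
GC term: 0.41 × 36 = 14.76; length term: −675/25 = −27
Tm = 81.5 + (-1.179) + 14.76 − 27 = 68.081 → 68.1°C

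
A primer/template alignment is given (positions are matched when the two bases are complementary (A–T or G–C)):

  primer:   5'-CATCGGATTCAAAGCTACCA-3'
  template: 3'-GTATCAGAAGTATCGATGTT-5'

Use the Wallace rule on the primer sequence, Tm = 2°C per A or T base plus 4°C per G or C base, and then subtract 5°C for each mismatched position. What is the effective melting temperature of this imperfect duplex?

Primer base counts: A=7, T=4, G=3, C=6 → A+T=11, G+C=9
Perfect-match Tm = 2(11) + 4(9) = 22 + 36 = 58°C
Mismatches (positions where the bases are not complementary): 5 (at positions 4, 6, 7, 12, 19)
Effective Tm = 58 − 5×5 = 58 − 25 = 33°C

33°C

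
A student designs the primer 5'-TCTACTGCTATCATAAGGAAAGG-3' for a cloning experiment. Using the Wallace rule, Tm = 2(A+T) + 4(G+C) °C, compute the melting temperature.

Scanning the sequence gives A=8, C=4, T=6, G=5.
So N_AT = 14 and N_GC = 9.
Tm = 4·9 + 2·14 = 36 + 28 = 64°C

64°C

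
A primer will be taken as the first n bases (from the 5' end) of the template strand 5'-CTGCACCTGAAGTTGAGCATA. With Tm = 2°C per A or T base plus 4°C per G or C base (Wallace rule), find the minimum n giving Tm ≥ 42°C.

First 13 bases: CTGCACCTGAAGT → Tm = 40°C (< 42°C)
First 14 bases: CTGCACCTGAAGTT → Tm = 42°C (≥ 42°C)
Each additional base adds 2°C (A/T) or 4°C (G/C), so Tm is non-decreasing in n; n = 14 is the first length to reach 42°C.

n = 14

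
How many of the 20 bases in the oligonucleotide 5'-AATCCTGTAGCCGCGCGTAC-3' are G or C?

Counting bases: G=5, T=4, A=4, C=7
G+C = 5 + 7 = 12

12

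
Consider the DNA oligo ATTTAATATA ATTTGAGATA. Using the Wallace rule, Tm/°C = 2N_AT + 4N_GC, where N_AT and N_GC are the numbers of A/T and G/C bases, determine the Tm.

Base counts: T=9, A=9, C=0, G=2
So N_AT = 18 and N_GC = 2.
Tm = 2×18 + 4×2 = 44°C

44°C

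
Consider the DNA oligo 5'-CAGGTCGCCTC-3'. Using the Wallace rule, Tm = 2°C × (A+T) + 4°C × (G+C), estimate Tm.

Base counts: T=2, C=5, A=1, G=3
So N_AT = 3 and N_GC = 8.
Tm = 2×3 + 4×8 = 38°C

38°C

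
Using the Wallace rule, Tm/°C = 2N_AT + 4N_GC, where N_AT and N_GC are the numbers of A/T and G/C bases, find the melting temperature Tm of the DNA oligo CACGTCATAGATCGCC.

T=3, A=4, G=3, C=6
So N_AT = 7 and N_GC = 9.
Tm = 2×7 + 4×9 = 50°C

50°C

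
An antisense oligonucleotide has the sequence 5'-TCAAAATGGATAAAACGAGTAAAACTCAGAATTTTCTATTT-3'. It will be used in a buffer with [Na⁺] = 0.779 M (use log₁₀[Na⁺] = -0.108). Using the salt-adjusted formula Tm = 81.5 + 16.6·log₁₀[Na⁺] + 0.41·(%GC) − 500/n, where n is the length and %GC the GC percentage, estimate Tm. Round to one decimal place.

Length n = 41. Scanning the sequence gives T=13, G=5, C=5, A=18.
G+C = 10, so %GC = 10/41 × 100 = 24.39%
Salt term: 16.6 × (-0.108) = -1.793
GC term: 0.41 × 24.39 = 10; length term: −500/41 = −12.195
Tm = 81.5 + (-1.793) + 10 − 12.195 = 77.512 → 77.5°C

77.5°C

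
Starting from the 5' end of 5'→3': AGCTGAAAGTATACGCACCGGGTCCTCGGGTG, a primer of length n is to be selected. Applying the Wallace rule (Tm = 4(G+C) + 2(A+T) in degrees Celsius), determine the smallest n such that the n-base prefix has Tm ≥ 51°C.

First 17 bases: AGCTGAAAGTATACGCA → Tm = 48°C (< 51°C)
First 18 bases: AGCTGAAAGTATACGCAC → Tm = 52°C (≥ 51°C)
Since every base adds ≥2°C, Tm only increases with n, so the threshold is first crossed at n = 18.

n = 18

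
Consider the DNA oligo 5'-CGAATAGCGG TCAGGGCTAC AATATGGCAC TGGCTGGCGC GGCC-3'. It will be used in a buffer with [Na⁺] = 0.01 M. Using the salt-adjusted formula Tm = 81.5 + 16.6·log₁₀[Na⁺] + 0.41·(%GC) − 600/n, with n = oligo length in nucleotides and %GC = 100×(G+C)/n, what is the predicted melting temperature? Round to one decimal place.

Length n = 44. Base counts: G=16, T=7, C=12, A=9
G+C = 28, so %GC = 28/44 × 100 = 63.636%
Salt term: 16.6 × (-2) = -33.2
GC term: 0.41 × 63.636 = 26.091; length term: −600/44 = −13.636
Tm = 81.5 + (-33.2) + 26.091 − 13.636 = 60.755 → 60.8°C

60.8°C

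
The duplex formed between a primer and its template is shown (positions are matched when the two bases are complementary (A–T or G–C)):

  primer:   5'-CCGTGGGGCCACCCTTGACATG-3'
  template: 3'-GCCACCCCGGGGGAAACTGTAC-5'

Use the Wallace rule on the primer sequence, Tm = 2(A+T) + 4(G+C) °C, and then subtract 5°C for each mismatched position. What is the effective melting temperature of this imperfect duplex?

59°C

Primer base counts: A=3, T=4, G=7, C=8 → A+T=7, G+C=15
Perfect-match Tm = 2(7) + 4(15) = 14 + 60 = 74°C
Mismatches (positions where the bases are not complementary): 3 (at positions 2, 11, 14)
Effective Tm = 74 − 3×5 = 74 − 15 = 59°C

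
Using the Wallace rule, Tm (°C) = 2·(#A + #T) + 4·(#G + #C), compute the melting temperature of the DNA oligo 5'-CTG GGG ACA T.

Base counts: A=2, T=2, C=2, G=4
AT pairs contribute 4, GC pairs contribute 6.
Tm = 2×4 + 4×6 = 32°C

32°C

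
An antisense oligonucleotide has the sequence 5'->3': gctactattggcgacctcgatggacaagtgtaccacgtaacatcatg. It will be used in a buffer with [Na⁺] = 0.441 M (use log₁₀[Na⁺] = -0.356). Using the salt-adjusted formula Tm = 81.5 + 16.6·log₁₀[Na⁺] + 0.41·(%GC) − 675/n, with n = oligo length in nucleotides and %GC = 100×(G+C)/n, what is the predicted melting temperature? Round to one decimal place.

81.3°C

Length n = 47. Counting bases: A=13, T=11, C=12, G=11
G+C = 23, so %GC = 23/47 × 100 = 48.936%
Salt term: 16.6 × (-0.356) = -5.91
GC term: 0.41 × 48.936 = 20.064; length term: −675/47 = −14.362
Tm = 81.5 + (-5.91) + 20.064 − 14.362 = 81.292 → 81.3°C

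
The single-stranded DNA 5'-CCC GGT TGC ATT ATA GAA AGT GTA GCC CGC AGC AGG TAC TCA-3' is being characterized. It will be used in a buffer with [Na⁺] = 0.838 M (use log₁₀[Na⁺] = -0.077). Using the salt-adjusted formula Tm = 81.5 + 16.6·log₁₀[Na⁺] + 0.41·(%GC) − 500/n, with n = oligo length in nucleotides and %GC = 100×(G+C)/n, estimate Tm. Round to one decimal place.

Length n = 42. Scanning the sequence gives A=11, T=9, G=11, C=11.
G+C = 22, so %GC = 22/42 × 100 = 52.381%
Salt term: 16.6 × (-0.077) = -1.278
GC term: 0.41 × 52.381 = 21.476; length term: −500/42 = −11.905
Tm = 81.5 + (-1.278) + 21.476 − 11.905 = 89.793 → 89.8°C

89.8°C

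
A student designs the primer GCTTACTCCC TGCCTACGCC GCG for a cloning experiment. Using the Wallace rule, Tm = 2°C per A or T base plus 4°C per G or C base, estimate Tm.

Counting bases: G=5, T=5, A=2, C=11
So N_AT = 7 and N_GC = 16.
Tm = 2×7 + 4×16 = 78°C

78°C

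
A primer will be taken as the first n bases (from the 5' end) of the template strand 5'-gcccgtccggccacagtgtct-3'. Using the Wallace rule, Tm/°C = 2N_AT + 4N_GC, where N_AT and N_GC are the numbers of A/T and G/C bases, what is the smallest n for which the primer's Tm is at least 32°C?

First 8 bases: GCCCGTCC → Tm = 30°C (< 32°C)
First 9 bases: GCCCGTCCG → Tm = 34°C (≥ 32°C)
Since every base adds ≥2°C, Tm only increases with n, so the threshold is first crossed at n = 9.

n = 9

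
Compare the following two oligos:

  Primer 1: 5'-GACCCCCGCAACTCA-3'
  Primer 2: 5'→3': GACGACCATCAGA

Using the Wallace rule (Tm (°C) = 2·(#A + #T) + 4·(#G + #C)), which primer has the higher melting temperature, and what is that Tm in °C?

Primer 1, 50°C

Primer 1: A+T=5, G+C=10 → Tm = 2(5)+4(10) = 50°C
Primer 2: A+T=6, G+C=7 → Tm = 2(6)+4(7) = 40°C
50°C vs 40°C → primer 1 is higher.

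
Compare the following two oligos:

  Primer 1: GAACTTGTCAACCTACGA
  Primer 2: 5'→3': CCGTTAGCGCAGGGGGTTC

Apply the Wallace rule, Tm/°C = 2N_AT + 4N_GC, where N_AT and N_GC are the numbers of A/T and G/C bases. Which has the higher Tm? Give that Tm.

Primer 1: A+T=10, G+C=8 → Tm = 2(10)+4(8) = 52°C
Primer 2: A+T=6, G+C=13 → Tm = 2(6)+4(13) = 64°C
52°C vs 64°C → primer 2 is higher.

Primer 2, 64°C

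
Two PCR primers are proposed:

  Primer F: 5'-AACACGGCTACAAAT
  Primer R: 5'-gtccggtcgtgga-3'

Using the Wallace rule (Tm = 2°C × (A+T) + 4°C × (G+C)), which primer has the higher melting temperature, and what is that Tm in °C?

Primer F: A+T=9, G+C=6 → Tm = 2(9)+4(6) = 42°C
Primer R: A+T=4, G+C=9 → Tm = 2(4)+4(9) = 44°C
42°C vs 44°C → primer R is higher.

Primer R, 44°C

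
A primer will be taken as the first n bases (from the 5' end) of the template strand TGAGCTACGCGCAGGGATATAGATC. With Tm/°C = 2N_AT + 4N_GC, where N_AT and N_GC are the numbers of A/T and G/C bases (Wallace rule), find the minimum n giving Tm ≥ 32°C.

n = 10

First 9 bases: TGAGCTACG → Tm = 28°C (< 32°C)
First 10 bases: TGAGCTACGC → Tm = 32°C (≥ 32°C)
Since every base adds ≥2°C, Tm only increases with n, so the threshold is first crossed at n = 10.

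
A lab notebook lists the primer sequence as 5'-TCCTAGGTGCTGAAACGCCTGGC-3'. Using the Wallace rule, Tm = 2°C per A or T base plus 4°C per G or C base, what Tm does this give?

G=7, T=5, A=4, C=7
A+T = 9, G+C = 14
Tm = 2×9 + 4×14 = 74°C

74°C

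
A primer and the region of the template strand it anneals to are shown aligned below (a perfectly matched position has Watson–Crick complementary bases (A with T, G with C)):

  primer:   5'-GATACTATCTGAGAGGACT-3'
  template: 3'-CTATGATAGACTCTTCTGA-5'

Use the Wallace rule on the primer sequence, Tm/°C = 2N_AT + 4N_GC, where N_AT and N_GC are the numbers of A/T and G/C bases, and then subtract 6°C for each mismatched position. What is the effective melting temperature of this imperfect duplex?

Primer base counts: A=6, T=5, G=5, C=3 → A+T=11, G+C=8
Perfect-match Tm = 2(11) + 4(8) = 22 + 32 = 54°C
Mismatches (positions where the bases are not complementary): 1 (at position 15)
Effective Tm = 54 − 1×6 = 54 − 6 = 48°C

48°C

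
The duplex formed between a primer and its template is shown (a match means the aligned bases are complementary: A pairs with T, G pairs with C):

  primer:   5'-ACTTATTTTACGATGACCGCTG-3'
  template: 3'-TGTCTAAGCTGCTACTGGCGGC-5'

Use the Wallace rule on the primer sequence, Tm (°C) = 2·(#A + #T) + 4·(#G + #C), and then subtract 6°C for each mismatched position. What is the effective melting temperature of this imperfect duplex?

Primer base counts: A=5, T=8, G=4, C=5 → A+T=13, G+C=9
Perfect-match Tm = 2(13) + 4(9) = 26 + 36 = 62°C
Mismatches (positions where the bases are not complementary): 5 (at positions 3, 4, 8, 9, 21)
Effective Tm = 62 − 5×6 = 62 − 30 = 32°C

32°C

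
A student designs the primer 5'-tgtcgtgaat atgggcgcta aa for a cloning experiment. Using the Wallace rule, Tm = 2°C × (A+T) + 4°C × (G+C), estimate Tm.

64°C

T=6, G=7, C=3, A=6
So N_AT = 12 and N_GC = 10.
Tm = 4·10 + 2·12 = 40 + 24 = 64°C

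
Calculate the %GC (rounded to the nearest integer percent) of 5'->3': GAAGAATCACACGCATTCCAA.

43%

Scanning the sequence gives C=6, G=3, A=9, T=3.
G+C = 3 + 6 = 9 out of 21 bases
%GC = 9/21 × 100 = 42.86% ≈ 43%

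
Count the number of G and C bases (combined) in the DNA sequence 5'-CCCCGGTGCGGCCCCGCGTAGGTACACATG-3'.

22

Counting bases: C=12, A=4, T=4, G=10
Total G or C: 10 + 12 = 22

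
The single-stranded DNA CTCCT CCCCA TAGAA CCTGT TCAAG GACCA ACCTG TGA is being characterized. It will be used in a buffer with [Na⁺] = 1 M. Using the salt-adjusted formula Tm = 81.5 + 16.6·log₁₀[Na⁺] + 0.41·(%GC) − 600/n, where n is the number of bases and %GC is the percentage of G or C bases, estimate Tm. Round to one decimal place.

Length n = 38. T=8, C=14, G=6, A=10
G+C = 20, so %GC = 20/38 × 100 = 52.632%
Salt term: 16.6 × (0) = 0
GC term: 0.41 × 52.632 = 21.579; length term: −600/38 = −15.789
Tm = 81.5 + (0) + 21.579 − 15.789 = 87.29 → 87.3°C

87.3°C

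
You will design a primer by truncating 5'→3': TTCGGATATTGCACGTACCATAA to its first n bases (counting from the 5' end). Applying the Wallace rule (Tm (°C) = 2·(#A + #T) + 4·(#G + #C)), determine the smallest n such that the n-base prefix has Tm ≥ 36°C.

n = 13

First 12 bases: TTCGGATATTGC → Tm = 34°C (< 36°C)
First 13 bases: TTCGGATATTGCA → Tm = 36°C (≥ 36°C)
Since every base adds ≥2°C, Tm only increases with n, so the threshold is first crossed at n = 13.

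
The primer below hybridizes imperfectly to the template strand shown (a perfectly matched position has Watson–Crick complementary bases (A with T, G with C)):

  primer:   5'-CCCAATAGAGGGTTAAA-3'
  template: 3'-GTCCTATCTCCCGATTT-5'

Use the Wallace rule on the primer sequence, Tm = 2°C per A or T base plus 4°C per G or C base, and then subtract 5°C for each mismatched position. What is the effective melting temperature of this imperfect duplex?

28°C

Primer base counts: A=7, T=3, G=4, C=3 → A+T=10, G+C=7
Perfect-match Tm = 2(10) + 4(7) = 20 + 28 = 48°C
Mismatches (positions where the bases are not complementary): 4 (at positions 2, 3, 4, 13)
Effective Tm = 48 − 4×5 = 48 − 20 = 28°C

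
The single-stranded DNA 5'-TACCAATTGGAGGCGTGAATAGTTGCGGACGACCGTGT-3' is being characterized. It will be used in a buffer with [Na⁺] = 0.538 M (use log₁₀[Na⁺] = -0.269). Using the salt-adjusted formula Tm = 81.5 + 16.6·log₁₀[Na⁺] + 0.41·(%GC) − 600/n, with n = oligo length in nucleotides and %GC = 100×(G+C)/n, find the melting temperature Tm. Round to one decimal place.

82.8°C

Length n = 38. Base counts: C=7, T=9, G=13, A=9
G+C = 20, so %GC = 20/38 × 100 = 52.632%
Salt term: 16.6 × (-0.269) = -4.465
GC term: 0.41 × 52.632 = 21.579; length term: −600/38 = −15.789
Tm = 81.5 + (-4.465) + 21.579 − 15.789 = 82.825 → 82.8°C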